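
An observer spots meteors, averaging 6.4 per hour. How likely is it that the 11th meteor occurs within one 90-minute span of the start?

0.3671

Over the interval, μ = 6.4 × 1.5 = 9.6 (a 90-minute span = 1.5 hours).
The 11th arrival falls in the interval iff at least 11 events occur there: P(S_11 ≤ t) = P(N ≥ 11) = 1 − P(N ≤ 10) ≈ 0.3671.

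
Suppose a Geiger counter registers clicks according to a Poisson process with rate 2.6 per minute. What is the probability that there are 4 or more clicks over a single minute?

0.2640

With mean μ = 2.6 per minute,
P(N ≥ 4) = 1 − P(N ≤ 3) = 1 − Σ_{j=0}^{3} e^(−μ) μ^j/j! ≈ 0.2640.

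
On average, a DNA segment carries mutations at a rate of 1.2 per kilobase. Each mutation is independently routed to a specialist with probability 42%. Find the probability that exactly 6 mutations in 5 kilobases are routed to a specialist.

Thinning: the mutations that are routed to a specialist themselves form a Poisson process with rate 0.42 × 1.2 = 0.504 per kilobase.
Over the interval, μ = 0.504 × 5 = 2.52 (5 kilobases).
P(N = 6) = e^(−2.52) · 2.52^6/6! ≈ 0.0286.

0.0286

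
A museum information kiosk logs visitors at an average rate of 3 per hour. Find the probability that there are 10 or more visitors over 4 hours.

Over the interval, μ = 3 × 4 = 12 (4 hours).
P(N ≥ 10) = 1 − P(N ≤ 9) = 1 − Σ_{j=0}^{9} e^(−μ) μ^j/j! ≈ 0.7576.

0.7576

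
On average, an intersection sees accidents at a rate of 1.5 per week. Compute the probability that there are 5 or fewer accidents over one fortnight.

0.9161

Over the interval, μ = 1.5 × 2 = 3 (a fortnight = 2 weeks).
P(N ≤ 5) = Σ_{j=0}^{5} e^(−μ) μ^j/j! ≈ 0.9161.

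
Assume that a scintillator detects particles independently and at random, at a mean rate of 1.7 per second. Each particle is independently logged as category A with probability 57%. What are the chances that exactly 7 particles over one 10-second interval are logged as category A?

Thinning: the particles that are logged as category A themselves form a Poisson process with rate 0.57 × 1.7 = 0.969 per second.
Over the interval, μ = 0.969 × 10 = 9.69 (a 10-second interval = 10 seconds).
P(N = 7) = e^(−9.69) · 9.69^7/7! ≈ 0.0985.

0.0985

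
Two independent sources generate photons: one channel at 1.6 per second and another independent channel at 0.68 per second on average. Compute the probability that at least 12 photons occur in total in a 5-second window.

0.4684

Independent Poisson processes superpose: combined rate λ = 1.6 + 0.68 = 2.28 per second.
Over the interval, μ = 2.28 × 5 = 11.4 (a 5-second window = 5 seconds).
P(N ≥ 12) = 1 − P(N ≤ 11) ≈ 0.4684.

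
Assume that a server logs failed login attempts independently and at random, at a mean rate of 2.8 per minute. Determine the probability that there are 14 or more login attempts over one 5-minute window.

0.5356

Over the interval, μ = 2.8 × 5 = 14 (a 5-minute window = 5 minutes).
P(N ≥ 14) = 1 − P(N ≤ 13) = 1 − Σ_{j=0}^{13} e^(−μ) μ^j/j! ≈ 0.5356.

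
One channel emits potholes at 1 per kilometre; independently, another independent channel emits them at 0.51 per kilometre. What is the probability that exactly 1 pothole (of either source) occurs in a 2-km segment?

Independent Poisson processes superpose: combined rate λ = 1 + 0.51 = 1.51 per kilometre.
Over the interval, μ = 1.51 × 2 = 3.02 (a 2-km segment = 2 kilometres).
P(N = 1) = e^(−3.02) · 3.02^1/1! ≈ 0.1474.

0.1474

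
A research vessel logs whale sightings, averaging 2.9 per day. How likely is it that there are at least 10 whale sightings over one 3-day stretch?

Over the interval, μ = 2.9 × 3 = 8.7 (a 3-day stretch = 3 days).
P(N ≥ 10) = 1 − P(N ≤ 9) = 1 − Σ_{j=0}^{9} e^(−μ) μ^j/j! ≈ 0.3731.

0.3731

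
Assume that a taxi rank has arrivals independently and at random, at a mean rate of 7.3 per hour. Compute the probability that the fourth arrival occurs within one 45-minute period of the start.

Over the interval, μ = 7.3 × 0.75 = 5.475 (a 45-minute period = 0.75 hours).
The fourth arrival falls in the interval iff at least 4 events occur there: P(S_4 ≤ t) = P(N ≥ 4) = 1 − P(N ≤ 3) ≈ 0.7955.

0.7955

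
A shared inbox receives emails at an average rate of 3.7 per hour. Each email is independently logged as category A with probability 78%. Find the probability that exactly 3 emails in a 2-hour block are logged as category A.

0.0998

Thinning: the emails that are logged as category A themselves form a Poisson process with rate 0.78 × 3.7 = 2.886 per hour.
Over the interval, μ = 2.886 × 2 = 5.772 (a 2-hour block = 2 hours).
P(N = 3) = e^(−5.772) · 5.772^3/3! ≈ 0.0998.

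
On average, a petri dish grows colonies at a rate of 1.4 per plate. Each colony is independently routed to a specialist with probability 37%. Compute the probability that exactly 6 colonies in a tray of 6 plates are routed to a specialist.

0.0559

Thinning: the colonies that are routed to a specialist themselves form a Poisson process with rate 0.37 × 1.4 = 0.518 per plate.
Over the interval, μ = 0.518 × 6 = 3.108 (a tray of 6 plates = 6 plates).
P(N = 6) = e^(−3.108) · 3.108^6/6! ≈ 0.0559.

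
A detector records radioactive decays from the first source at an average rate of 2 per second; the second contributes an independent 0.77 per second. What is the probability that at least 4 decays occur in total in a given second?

0.3014

Independent Poisson processes superpose: combined rate λ = 2 + 0.77 = 2.77 per second.
So μ = 2.77.
P(N ≥ 4) = 1 − P(N ≤ 3) ≈ 0.3014.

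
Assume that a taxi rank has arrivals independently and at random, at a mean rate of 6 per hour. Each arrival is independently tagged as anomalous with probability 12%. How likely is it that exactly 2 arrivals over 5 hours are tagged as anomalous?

0.1771

Thinning: the arrivals that are tagged as anomalous themselves form a Poisson process with rate 0.12 × 6 = 0.72 per hour.
Over the interval, μ = 0.72 × 5 = 3.6 (5 hours).
P(N = 2) = e^(−3.6) · 3.6^2/2! ≈ 0.1771.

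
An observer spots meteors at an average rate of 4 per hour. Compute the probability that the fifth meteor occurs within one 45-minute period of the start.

0.1847

Over the interval, μ = 4 × 0.75 = 3 (a 45-minute period = 0.75 hours).
The fifth arrival falls in the interval iff at least 5 events occur there: P(S_5 ≤ t) = P(N ≥ 5) = 1 − P(N ≤ 4) ≈ 0.1847.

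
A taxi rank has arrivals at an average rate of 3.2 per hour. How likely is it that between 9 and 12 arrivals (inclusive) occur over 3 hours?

0.4483

Over the interval, μ = 3.2 × 3 = 9.6 (3 hours).
P(9 ≤ N ≤ 12) = Σ_{j=9}^{12} e^(−9.6) · 9.6^j/j! ≈ 0.4483.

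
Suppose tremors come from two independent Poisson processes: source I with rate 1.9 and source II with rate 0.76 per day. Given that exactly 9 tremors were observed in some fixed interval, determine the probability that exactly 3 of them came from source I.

Given the total, each event is independently from source I with probability p = λ_I/(λ_I+λ_II) = 1.9/2.66 ≈ 0.7143.
So K ~ Binomial(9, 1.9/2.66): P(K = 3) = C(9,3) · (1.9/2.66)^3 · (0.76/2.66)^6 ≈ 0.0167.

0.0167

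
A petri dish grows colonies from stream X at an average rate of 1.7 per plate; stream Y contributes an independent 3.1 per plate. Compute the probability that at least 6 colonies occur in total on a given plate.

0.3490

Independent Poisson processes superpose: combined rate λ = 1.7 + 3.1 = 4.8 per plate.
So μ = 4.8.
P(N ≥ 6) = 1 − P(N ≤ 5) ≈ 0.3490.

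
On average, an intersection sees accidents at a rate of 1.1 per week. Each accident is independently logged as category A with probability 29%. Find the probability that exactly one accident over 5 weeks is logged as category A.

Thinning: the accidents that are logged as category A themselves form a Poisson process with rate 0.29 × 1.1 = 0.319 per week.
Over the interval, μ = 0.319 × 5 = 1.595 (5 weeks).
P(N = 1) = e^(−1.595) · 1.595^1/1! ≈ 0.3236.

0.3236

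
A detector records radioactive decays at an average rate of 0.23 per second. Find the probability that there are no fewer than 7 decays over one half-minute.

Over the interval, μ = 0.23 × 30 = 6.9 (a half-minute = 30 seconds).
P(N ≥ 7) = 1 − P(N ≤ 6) = 1 − Σ_{j=0}^{6} e^(−μ) μ^j/j! ≈ 0.5353.

0.5353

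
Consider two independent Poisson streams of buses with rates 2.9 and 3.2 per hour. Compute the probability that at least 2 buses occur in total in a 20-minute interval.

Independent Poisson processes superpose: combined rate λ = 2.9 + 3.2 = 6.1 per hour.
Over the interval, μ = 6.1 × 1/3 ≈ 2.03333 (a 20-minute interval = 1/3 hours).
P(N ≥ 2) = 1 − P(N ≤ 1) ≈ 0.6029.

0.6029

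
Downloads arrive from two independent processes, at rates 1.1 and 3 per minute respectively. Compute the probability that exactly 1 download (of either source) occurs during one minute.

Independent Poisson processes superpose: combined rate λ = 1.1 + 3 = 4.1 per minute.
So μ = 4.1.
P(N = 1) = e^(−4.1) · 4.1^1/1! ≈ 0.0679.

0.0679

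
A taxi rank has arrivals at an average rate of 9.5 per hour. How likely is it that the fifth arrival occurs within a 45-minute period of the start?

Over the interval, μ = 9.5 × 0.75 = 7.125 (a 45-minute period = 0.75 hours).
The fifth arrival falls in the interval iff at least 5 events occur there: P(S_5 ≤ t) = P(N ≥ 5) = 1 − P(N ≤ 4) ≈ 0.8381.

0.8381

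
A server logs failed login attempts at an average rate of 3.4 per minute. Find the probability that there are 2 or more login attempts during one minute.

0.8532

With mean μ = 3.4 per minute,
P(N ≥ 2) = 1 − P(N ≤ 1) = 1 − Σ_{j=0}^{1} e^(−μ) μ^j/j! ≈ 0.8532.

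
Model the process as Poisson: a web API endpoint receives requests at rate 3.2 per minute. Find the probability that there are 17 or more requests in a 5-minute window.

Over the interval, μ = 3.2 × 5 = 16 (a 5-minute window = 5 minutes).
P(N ≥ 17) = 1 − P(N ≤ 16) = 1 − Σ_{j=0}^{16} e^(−μ) μ^j/j! ≈ 0.4340.

0.4340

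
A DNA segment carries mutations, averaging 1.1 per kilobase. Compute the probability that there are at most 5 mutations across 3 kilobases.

0.8829

Over the interval, μ = 1.1 × 3 = 3.3 (3 kilobases).
P(N ≤ 5) = Σ_{j=0}^{5} e^(−μ) μ^j/j! ≈ 0.8829.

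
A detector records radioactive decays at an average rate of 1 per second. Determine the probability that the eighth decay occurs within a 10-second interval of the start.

0.7798

Over the interval, μ = 1 × 10 = 10 (a 10-second interval = 10 seconds).
The eighth arrival falls in the interval iff at least 8 events occur there: P(S_8 ≤ t) = P(N ≥ 8) = 1 − P(N ≤ 7) ≈ 0.7798.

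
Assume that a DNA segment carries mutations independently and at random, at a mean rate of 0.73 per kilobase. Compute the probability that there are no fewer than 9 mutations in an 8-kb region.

Over the interval, μ = 0.73 × 8 = 5.84 (an 8-kb region = 8 kilobases).
P(N ≥ 9) = 1 − P(N ≤ 8) = 1 − Σ_{j=0}^{8} e^(−μ) μ^j/j! ≈ 0.1367.

0.1367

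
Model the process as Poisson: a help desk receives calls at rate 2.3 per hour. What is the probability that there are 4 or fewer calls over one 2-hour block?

0.5132

Over the interval, μ = 2.3 × 2 = 4.6 (a 2-hour block = 2 hours).
P(N ≤ 4) = Σ_{j=0}^{4} e^(−μ) μ^j/j! ≈ 0.5132.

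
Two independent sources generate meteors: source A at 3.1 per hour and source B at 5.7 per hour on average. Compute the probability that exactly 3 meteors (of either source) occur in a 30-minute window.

0.1743

Independent Poisson processes superpose: combined rate λ = 3.1 + 5.7 = 8.8 per hour.
Over the interval, μ = 8.8 × 0.5 = 4.4 (a 30-minute window = 0.5 hours).
P(N = 3) = e^(−4.4) · 4.4^3/3! ≈ 0.1743.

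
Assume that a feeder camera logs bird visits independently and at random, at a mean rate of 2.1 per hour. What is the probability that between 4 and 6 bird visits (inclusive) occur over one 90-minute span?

Over the interval, μ = 2.1 × 1.5 = 3.15 (a 90-minute span = 1.5 hours).
P(4 ≤ N ≤ 6) = Σ_{j=4}^{6} e^(−3.15) · 3.15^j/j! ≈ 0.3447.

0.3447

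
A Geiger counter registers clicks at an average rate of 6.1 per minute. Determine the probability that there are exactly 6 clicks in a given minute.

With mean μ = 6.1 per minute,
P(N = 6) = e^(−μ) μ^6/6! = e^(−6.1) · 6.1^6/720 ≈ 0.1605.

0.1605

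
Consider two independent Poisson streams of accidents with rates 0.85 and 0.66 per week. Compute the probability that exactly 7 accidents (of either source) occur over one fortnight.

Independent Poisson processes superpose: combined rate λ = 0.85 + 0.66 = 1.51 per week.
Over the interval, μ = 1.51 × 2 = 3.02 (a fortnight = 2 weeks).
P(N = 7) = e^(−3.02) · 3.02^7/7! ≈ 0.0222.

0.0222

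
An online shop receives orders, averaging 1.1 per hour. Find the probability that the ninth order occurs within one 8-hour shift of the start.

Over the interval, μ = 1.1 × 8 = 8.8 (an 8-hour shift = 8 hours).
The ninth arrival falls in the interval iff at least 9 events occur there: P(S_9 ≤ t) = P(N ≥ 9) = 1 − P(N ≤ 8) ≈ 0.5177.

0.5177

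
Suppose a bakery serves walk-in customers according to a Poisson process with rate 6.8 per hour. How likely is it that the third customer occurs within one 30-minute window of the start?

Over the interval, μ = 6.8 × 0.5 = 3.4 (a 30-minute window = 0.5 hours).
The third arrival falls in the interval iff at least 3 events occur there: P(S_3 ≤ t) = P(N ≥ 3) = 1 − P(N ≤ 2) ≈ 0.6603.

0.6603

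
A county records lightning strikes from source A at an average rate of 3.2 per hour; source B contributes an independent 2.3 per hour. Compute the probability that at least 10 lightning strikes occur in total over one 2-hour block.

0.6595

Independent Poisson processes superpose: combined rate λ = 3.2 + 2.3 = 5.5 per hour.
Over the interval, μ = 5.5 × 2 = 11 (a 2-hour block = 2 hours).
P(N ≥ 10) = 1 − P(N ≤ 9) ≈ 0.6595.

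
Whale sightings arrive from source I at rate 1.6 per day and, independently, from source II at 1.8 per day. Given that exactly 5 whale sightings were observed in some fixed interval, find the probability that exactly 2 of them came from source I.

Given the total, each event is independently from source I with probability p = λ_I/(λ_I+λ_II) = 1.6/3.4 ≈ 0.4706.
So K ~ Binomial(5, 1.6/3.4): P(K = 2) = C(5,2) · (1.6/3.4)^2 · (1.8/3.4)^3 ≈ 0.3286.

0.3286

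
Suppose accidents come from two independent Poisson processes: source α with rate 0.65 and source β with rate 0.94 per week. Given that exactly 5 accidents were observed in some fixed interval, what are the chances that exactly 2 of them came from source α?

Given the total, each event is independently from source α with probability p = λ_α/(λ_α+λ_β) = 0.65/1.59 ≈ 0.4088.
So K ~ Binomial(5, 0.65/1.59): P(K = 2) = C(5,2) · (0.65/1.59)^2 · (0.94/1.59)^3 ≈ 0.3453.

0.3453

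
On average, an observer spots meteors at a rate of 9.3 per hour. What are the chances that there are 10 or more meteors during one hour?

0.4521

With mean μ = 9.3 per hour,
P(N ≥ 10) = 1 − P(N ≤ 9) = 1 − Σ_{j=0}^{9} e^(−μ) μ^j/j! ≈ 0.4521.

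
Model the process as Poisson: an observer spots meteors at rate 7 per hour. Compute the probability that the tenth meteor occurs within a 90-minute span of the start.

Over the interval, μ = 7 × 1.5 = 10.5 (a 90-minute span = 1.5 hours).
The tenth arrival falls in the interval iff at least 10 events occur there: P(S_10 ≤ t) = P(N ≥ 10) = 1 − P(N ≤ 9) ≈ 0.6029.

0.6029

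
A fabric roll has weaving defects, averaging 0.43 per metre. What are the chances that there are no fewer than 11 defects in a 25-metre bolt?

Over the interval, μ = 0.43 × 25 = 10.75 (a 25-metre bolt = 25 metres).
P(N ≥ 11) = 1 − P(N ≤ 10) = 1 − Σ_{j=0}^{10} e^(−μ) μ^j/j! ≈ 0.5100.

0.5100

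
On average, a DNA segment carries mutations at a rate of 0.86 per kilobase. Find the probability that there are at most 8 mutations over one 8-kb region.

0.7446

Over the interval, μ = 0.86 × 8 = 6.88 (an 8-kb region = 8 kilobases).
P(N ≤ 8) = Σ_{j=0}^{8} e^(−μ) μ^j/j! ≈ 0.7446.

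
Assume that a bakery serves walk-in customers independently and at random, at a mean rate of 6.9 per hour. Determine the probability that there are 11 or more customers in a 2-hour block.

Over the interval, μ = 6.9 × 2 = 13.8 (a 2-hour block = 2 hours).
P(N ≥ 11) = 1 − P(N ≤ 10) = 1 − Σ_{j=0}^{10} e^(−μ) μ^j/j! ≈ 0.8107.

0.8107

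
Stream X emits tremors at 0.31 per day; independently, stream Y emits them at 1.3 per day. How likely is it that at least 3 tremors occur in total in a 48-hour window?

Independent Poisson processes superpose: combined rate λ = 0.31 + 1.3 = 1.61 per day.
Over the interval, μ = 1.61 × 2 = 3.22 (a 48-hour window = 2 days).
P(N ≥ 3) = 1 − P(N ≤ 2) ≈ 0.6243.

0.6243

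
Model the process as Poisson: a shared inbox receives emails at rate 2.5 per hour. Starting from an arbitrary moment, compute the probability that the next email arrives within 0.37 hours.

0.6035

Inter-arrival times are exponential with rate λ = 2.5 per hour.
P(T ≤ 0.37) = 1 − e^(−λt) = 1 − e^(−2.5 × 0.37) = 1 − e^(−0.925) ≈ 0.6035.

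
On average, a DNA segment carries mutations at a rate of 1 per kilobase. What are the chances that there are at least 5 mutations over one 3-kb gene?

0.1847

Over the interval, μ = 1 × 3 = 3 (a 3-kb gene = 3 kilobases).
P(N ≥ 5) = 1 − P(N ≤ 4) = 1 − Σ_{j=0}^{4} e^(−μ) μ^j/j! ≈ 0.1847.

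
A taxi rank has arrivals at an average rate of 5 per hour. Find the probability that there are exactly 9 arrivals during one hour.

0.0363

With mean μ = 5 per hour,
P(N = 9) = e^(−μ) μ^9/9! = e^(−5) · 5^9/362880 ≈ 0.0363.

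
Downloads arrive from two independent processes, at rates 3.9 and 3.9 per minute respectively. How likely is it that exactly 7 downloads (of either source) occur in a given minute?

Independent Poisson processes superpose: combined rate λ = 3.9 + 3.9 = 7.8 per minute.
So μ = 7.8.
P(N = 7) = e^(−7.8) · 7.8^7/7! ≈ 0.1428.

0.1428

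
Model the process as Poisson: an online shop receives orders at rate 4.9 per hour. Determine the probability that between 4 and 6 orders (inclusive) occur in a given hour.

0.4973

With mean μ = 4.9 per hour,
P(4 ≤ N ≤ 6) = Σ_{j=4}^{6} e^(−4.9) · 4.9^j/j! ≈ 0.4973.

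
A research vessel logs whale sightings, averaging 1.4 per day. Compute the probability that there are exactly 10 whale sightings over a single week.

Over the interval, μ = 1.4 × 7 = 9.8 (a week = 7 days).
P(N = 10) = e^(−μ) μ^10/10! = e^(−9.8) · 9.8^10/3628800 ≈ 0.1249.

0.1249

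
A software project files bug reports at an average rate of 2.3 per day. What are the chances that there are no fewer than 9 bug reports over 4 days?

Over the interval, μ = 2.3 × 4 = 9.2 (4 days).
P(N ≥ 9) = 1 − P(N ≤ 8) = 1 − Σ_{j=0}^{8} e^(−μ) μ^j/j! ≈ 0.5704.

0.5704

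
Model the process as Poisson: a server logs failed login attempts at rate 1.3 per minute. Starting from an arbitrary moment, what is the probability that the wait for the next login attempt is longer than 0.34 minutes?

The wait for the next event is exponential with rate λ = 1.3 per minute.
P(T > 0.34) = e^(−λt) = e^(−1.3 × 0.34) = e^(−0.442) ≈ 0.6427.

0.6427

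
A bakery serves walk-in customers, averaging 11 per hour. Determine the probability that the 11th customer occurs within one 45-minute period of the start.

0.2097

Over the interval, μ = 11 × 0.75 = 8.25 (a 45-minute period = 0.75 hours).
The 11th arrival falls in the interval iff at least 11 events occur there: P(S_11 ≤ t) = P(N ≥ 11) = 1 − P(N ≤ 10) ≈ 0.2097.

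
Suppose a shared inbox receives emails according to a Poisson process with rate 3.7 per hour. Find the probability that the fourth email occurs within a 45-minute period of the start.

0.3025

Over the interval, μ = 3.7 × 0.75 = 2.775 (a 45-minute period = 0.75 hours).
The fourth arrival falls in the interval iff at least 4 events occur there: P(S_4 ≤ t) = P(N ≥ 4) = 1 − P(N ≤ 3) ≈ 0.3025.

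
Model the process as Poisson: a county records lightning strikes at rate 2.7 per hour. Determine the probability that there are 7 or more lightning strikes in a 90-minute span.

Over the interval, μ = 2.7 × 1.5 = 4.05 (a 90-minute span = 1.5 hours).
P(N ≥ 7) = 1 − P(N ≤ 6) = 1 − Σ_{j=0}^{6} e^(−μ) μ^j/j! ≈ 0.1159.

0.1159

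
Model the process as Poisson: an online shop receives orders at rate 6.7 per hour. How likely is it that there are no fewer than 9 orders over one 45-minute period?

0.0697

Over the interval, μ = 6.7 × 0.75 = 5.025 (a 45-minute period = 0.75 hours).
P(N ≥ 9) = 1 − P(N ≤ 8) = 1 − Σ_{j=0}^{8} e^(−μ) μ^j/j! ≈ 0.0697.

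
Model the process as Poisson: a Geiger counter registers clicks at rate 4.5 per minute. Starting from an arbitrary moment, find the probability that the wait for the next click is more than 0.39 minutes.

0.1729

The wait for the next event is exponential with rate λ = 4.5 per minute.
P(T > 0.39) = e^(−λt) = e^(−4.5 × 0.39) = e^(−1.755) ≈ 0.1729.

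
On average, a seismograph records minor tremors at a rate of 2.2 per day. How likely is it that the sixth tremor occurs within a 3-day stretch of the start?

0.6453

Over the interval, μ = 2.2 × 3 = 6.6 (a 3-day stretch = 3 days).
The sixth arrival falls in the interval iff at least 6 events occur there: P(S_6 ≤ t) = P(N ≥ 6) = 1 − P(N ≤ 5) ≈ 0.6453.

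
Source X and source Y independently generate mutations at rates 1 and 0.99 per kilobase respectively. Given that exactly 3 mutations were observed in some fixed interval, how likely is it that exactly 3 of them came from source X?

0.1269

Given the total, each event is independently from source X with probability p = λ_X/(λ_X+λ_Y) = 1/1.99 ≈ 0.5025.
So K ~ Binomial(3, 1/1.99): P(K = 3) = C(3,3) · (1/1.99)^3 · (0.99/1.99)^0 ≈ 0.1269.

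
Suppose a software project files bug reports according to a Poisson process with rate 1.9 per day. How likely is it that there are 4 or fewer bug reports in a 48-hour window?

0.6678

Over the interval, μ = 1.9 × 2 = 3.8 (a 48-hour window = 2 days).
P(N ≤ 4) = Σ_{j=0}^{4} e^(−μ) μ^j/j! ≈ 0.6678.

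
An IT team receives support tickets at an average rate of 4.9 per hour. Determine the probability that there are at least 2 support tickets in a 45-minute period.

Over the interval, μ = 4.9 × 0.75 = 3.675 (a 45-minute period = 0.75 hours).
P(N ≥ 2) = 1 − P(N ≤ 1) = 1 − Σ_{j=0}^{1} e^(−μ) μ^j/j! ≈ 0.8815.

0.8815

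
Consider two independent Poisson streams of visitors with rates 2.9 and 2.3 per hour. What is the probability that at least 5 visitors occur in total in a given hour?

Independent Poisson processes superpose: combined rate λ = 2.9 + 2.3 = 5.2 per hour.
So μ = 5.2.
P(N ≥ 5) = 1 − P(N ≤ 4) ≈ 0.5939.

0.5939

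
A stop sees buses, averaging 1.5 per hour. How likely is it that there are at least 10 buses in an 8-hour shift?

0.7576

Over the interval, μ = 1.5 × 8 = 12 (an 8-hour shift = 8 hours).
P(N ≥ 10) = 1 − P(N ≤ 9) = 1 − Σ_{j=0}^{9} e^(−μ) μ^j/j! ≈ 0.7576.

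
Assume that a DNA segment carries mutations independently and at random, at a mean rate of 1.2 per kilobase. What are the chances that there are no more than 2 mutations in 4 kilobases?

0.1425

Over the interval, μ = 1.2 × 4 = 4.8 (4 kilobases).
P(N ≤ 2) = Σ_{j=0}^{2} e^(−μ) μ^j/j! ≈ 0.1425.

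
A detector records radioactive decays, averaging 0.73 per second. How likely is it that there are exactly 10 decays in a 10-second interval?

Over the interval, μ = 0.73 × 10 = 7.3 (a 10-second interval = 10 seconds).
P(N = 10) = e^(−μ) μ^10/10! = e^(−7.3) · 7.3^10/3628800 ≈ 0.0800.

0.0800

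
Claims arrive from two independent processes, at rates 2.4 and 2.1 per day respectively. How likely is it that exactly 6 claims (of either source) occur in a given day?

0.1281

Independent Poisson processes superpose: combined rate λ = 2.4 + 2.1 = 4.5 per day.
So μ = 4.5.
P(N = 6) = e^(−4.5) · 4.5^6/6! ≈ 0.1281.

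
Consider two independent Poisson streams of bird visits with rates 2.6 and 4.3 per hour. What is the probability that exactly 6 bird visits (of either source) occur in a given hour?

Independent Poisson processes superpose: combined rate λ = 2.6 + 4.3 = 6.9 per hour.
So μ = 6.9.
P(N = 6) = e^(−6.9) · 6.9^6/6! ≈ 0.1511.

0.1511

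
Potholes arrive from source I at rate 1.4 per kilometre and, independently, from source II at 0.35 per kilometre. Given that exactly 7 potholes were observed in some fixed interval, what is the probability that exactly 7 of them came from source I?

0.2097

Given the total, each event is independently from source I with probability p = λ_I/(λ_I+λ_II) = 1.4/1.75 = 0.8000.
So K ~ Binomial(7, 1.4/1.75): P(K = 7) = C(7,7) · (1.4/1.75)^7 · (0.35/1.75)^0 ≈ 0.2097.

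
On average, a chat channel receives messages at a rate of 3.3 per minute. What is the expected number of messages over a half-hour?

99

E[N] = λt = 3.3 × 30 = 99 (a half-hour = 30 minutes).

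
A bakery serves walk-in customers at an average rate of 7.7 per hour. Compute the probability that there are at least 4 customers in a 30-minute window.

Over the interval, μ = 7.7 × 0.5 = 3.85 (a 30-minute window = 0.5 hours).
P(N ≥ 4) = 1 − P(N ≤ 3) = 1 − Σ_{j=0}^{3} e^(−μ) μ^j/j! ≈ 0.5367.

0.5367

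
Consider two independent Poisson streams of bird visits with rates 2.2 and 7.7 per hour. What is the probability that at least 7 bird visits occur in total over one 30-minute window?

0.2305

Independent Poisson processes superpose: combined rate λ = 2.2 + 7.7 = 9.9 per hour.
Over the interval, μ = 9.9 × 0.5 = 4.95 (a 30-minute window = 0.5 hours).
P(N ≥ 7) = 1 − P(N ≤ 6) ≈ 0.2305.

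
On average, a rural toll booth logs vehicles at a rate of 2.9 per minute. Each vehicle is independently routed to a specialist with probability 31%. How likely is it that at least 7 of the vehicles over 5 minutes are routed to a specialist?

0.1683

Thinning: the vehicles that are routed to a specialist themselves form a Poisson process with rate 0.31 × 2.9 = 0.899 per minute.
Over the interval, μ = 0.899 × 5 = 4.495 (5 minutes).
P(N ≥ 7) = 1 − P(N ≤ 6) ≈ 0.1683.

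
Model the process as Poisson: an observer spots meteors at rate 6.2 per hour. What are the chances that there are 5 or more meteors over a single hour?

With mean μ = 6.2 per hour,
P(N ≥ 5) = 1 − P(N ≤ 4) = 1 − Σ_{j=0}^{4} e^(−μ) μ^j/j! ≈ 0.7408.

0.7408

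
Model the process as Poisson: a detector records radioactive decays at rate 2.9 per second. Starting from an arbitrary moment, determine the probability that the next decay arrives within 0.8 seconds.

0.9017

Inter-arrival times are exponential with rate λ = 2.9 per second.
P(T ≤ 0.8) = 1 − e^(−λt) = 1 − e^(−2.9 × 0.8) = 1 − e^(−2.32) ≈ 0.9017.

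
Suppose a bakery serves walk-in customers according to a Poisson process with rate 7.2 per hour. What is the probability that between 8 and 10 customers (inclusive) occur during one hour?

With mean μ = 7.2 per hour,
P(8 ≤ N ≤ 10) = Σ_{j=8}^{10} e^(−7.2) · 7.2^j/j! ≈ 0.3177.

0.3177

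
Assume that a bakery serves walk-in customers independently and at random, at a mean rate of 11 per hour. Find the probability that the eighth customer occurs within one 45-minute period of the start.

Over the interval, μ = 11 × 0.75 = 8.25 (a 45-minute period = 0.75 hours).
The eighth arrival falls in the interval iff at least 8 events occur there: P(S_8 ≤ t) = P(N ≥ 8) = 1 − P(N ≤ 7) ≈ 0.5814.

0.5814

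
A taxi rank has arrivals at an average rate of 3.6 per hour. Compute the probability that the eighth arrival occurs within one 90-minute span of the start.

Over the interval, μ = 3.6 × 1.5 = 5.4 (a 90-minute span = 1.5 hours).
The eighth arrival falls in the interval iff at least 8 events occur there: P(S_8 ≤ t) = P(N ≥ 8) = 1 − P(N ≤ 7) ≈ 0.1783.

0.1783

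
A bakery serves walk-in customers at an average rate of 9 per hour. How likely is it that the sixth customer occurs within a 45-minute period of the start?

0.6662

Over the interval, μ = 9 × 0.75 = 6.75 (a 45-minute period = 0.75 hours).
The sixth arrival falls in the interval iff at least 6 events occur there: P(S_6 ≤ t) = P(N ≥ 6) = 1 − P(N ≤ 5) ≈ 0.6662.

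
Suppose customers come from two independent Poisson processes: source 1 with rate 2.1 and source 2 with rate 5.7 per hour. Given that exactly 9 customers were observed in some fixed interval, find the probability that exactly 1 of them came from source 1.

Given the total, each event is independently from source 1 with probability p = λ_1/(λ_1+λ_2) = 2.1/7.8 ≈ 0.2692.
So K ~ Binomial(9, 2.1/7.8): P(K = 1) = C(9,1) · (2.1/7.8)^1 · (5.7/7.8)^8 ≈ 0.1971.

0.1971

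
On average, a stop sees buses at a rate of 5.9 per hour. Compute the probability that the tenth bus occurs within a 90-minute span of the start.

Over the interval, μ = 5.9 × 1.5 = 8.85 (a 90-minute span = 1.5 hours).
The tenth arrival falls in the interval iff at least 10 events occur there: P(S_10 ≤ t) = P(N ≥ 10) = 1 − P(N ≤ 9) ≈ 0.3928.

0.3928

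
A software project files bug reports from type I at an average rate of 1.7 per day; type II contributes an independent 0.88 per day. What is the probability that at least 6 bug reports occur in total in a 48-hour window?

0.4121

Independent Poisson processes superpose: combined rate λ = 1.7 + 0.88 = 2.58 per day.
Over the interval, μ = 2.58 × 2 = 5.16 (a 48-hour window = 2 days).
P(N ≥ 6) = 1 − P(N ≤ 5) ≈ 0.4121.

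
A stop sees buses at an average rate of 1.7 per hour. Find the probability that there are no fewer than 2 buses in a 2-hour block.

0.8532

Over the interval, μ = 1.7 × 2 = 3.4 (a 2-hour block = 2 hours).
P(N ≥ 2) = 1 − P(N ≤ 1) = 1 − Σ_{j=0}^{1} e^(−μ) μ^j/j! ≈ 0.8532.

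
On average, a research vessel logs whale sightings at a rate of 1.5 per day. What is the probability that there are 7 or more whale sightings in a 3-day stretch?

0.1689

Over the interval, μ = 1.5 × 3 = 4.5 (a 3-day stretch = 3 days).
P(N ≥ 7) = 1 − P(N ≤ 6) = 1 − Σ_{j=0}^{6} e^(−μ) μ^j/j! ≈ 0.1689.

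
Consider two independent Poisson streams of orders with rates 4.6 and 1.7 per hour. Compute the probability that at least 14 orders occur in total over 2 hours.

Independent Poisson processes superpose: combined rate λ = 4.6 + 1.7 = 6.3 per hour.
Over the interval, μ = 6.3 × 2 = 12.6 (2 hours).
P(N ≥ 14) = 1 − P(N ≤ 13) ≈ 0.3831.

0.3831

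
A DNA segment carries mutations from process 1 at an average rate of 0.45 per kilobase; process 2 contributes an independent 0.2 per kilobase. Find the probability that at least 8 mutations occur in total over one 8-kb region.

Independent Poisson processes superpose: combined rate λ = 0.45 + 0.2 = 0.65 per kilobase.
Over the interval, μ = 0.65 × 8 = 5.2 (an 8-kb region = 8 kilobases).
P(N ≥ 8) = 1 − P(N ≤ 7) ≈ 0.1551.

0.1551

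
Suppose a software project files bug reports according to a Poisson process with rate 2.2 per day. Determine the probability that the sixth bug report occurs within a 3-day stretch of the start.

0.6453

Over the interval, μ = 2.2 × 3 = 6.6 (a 3-day stretch = 3 days).
The sixth arrival falls in the interval iff at least 6 events occur there: P(S_6 ≤ t) = P(N ≥ 6) = 1 − P(N ≤ 5) ≈ 0.6453.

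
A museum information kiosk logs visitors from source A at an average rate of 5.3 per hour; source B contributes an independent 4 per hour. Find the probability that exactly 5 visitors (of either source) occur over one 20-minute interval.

0.1075

Independent Poisson processes superpose: combined rate λ = 5.3 + 4 = 9.3 per hour.
Over the interval, μ = 9.3 × 1/3 = 3.1 (a 20-minute interval = 1/3 hours).
P(N = 5) = e^(−3.1) · 3.1^5/5! ≈ 0.1075.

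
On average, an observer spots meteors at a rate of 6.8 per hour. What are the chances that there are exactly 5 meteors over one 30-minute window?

Over the interval, μ = 6.8 × 0.5 = 3.4 (a 30-minute window = 0.5 hours).
P(N = 5) = e^(−μ) μ^5/5! = e^(−3.4) · 3.4^5/120 ≈ 0.1264.

0.1264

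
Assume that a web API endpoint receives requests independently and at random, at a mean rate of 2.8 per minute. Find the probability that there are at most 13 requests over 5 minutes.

Over the interval, μ = 2.8 × 5 = 14 (5 minutes).
P(N ≤ 13) = Σ_{j=0}^{13} e^(−μ) μ^j/j! ≈ 0.4644.

0.4644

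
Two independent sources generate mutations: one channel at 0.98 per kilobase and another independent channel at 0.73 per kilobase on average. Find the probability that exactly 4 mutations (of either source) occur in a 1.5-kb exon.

Independent Poisson processes superpose: combined rate λ = 0.98 + 0.73 = 1.71 per kilobase.
Over the interval, μ = 1.71 × 1.5 = 2.565 (a 1.5-kb exon = 1.5 kilobases).
P(N = 4) = e^(−2.565) · 2.565^4/4! ≈ 0.1387.

0.1387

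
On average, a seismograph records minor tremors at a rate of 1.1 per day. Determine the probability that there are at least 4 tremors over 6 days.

0.8948

Over the interval, μ = 1.1 × 6 = 6.6 (6 days).
P(N ≥ 4) = 1 − P(N ≤ 3) = 1 − Σ_{j=0}^{3} e^(−μ) μ^j/j! ≈ 0.8948.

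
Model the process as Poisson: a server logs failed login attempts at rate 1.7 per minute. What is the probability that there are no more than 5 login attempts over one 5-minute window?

0.1496

Over the interval, μ = 1.7 × 5 = 8.5 (a 5-minute window = 5 minutes).
P(N ≤ 5) = Σ_{j=0}^{5} e^(−μ) μ^j/j! ≈ 0.1496.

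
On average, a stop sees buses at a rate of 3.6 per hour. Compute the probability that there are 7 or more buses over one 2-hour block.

Over the interval, μ = 3.6 × 2 = 7.2 (a 2-hour block = 2 hours).
P(N ≥ 7) = 1 − P(N ≤ 6) = 1 − Σ_{j=0}^{6} e^(−μ) μ^j/j! ≈ 0.5796.

0.5796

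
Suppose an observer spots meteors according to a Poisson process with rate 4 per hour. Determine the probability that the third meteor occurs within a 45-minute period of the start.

Over the interval, μ = 4 × 0.75 = 3 (a 45-minute period = 0.75 hours).
The third arrival falls in the interval iff at least 3 events occur there: P(S_3 ≤ t) = P(N ≥ 3) = 1 − P(N ≤ 2) ≈ 0.5768.

0.5768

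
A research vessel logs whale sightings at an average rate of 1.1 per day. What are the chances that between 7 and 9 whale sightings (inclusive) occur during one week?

0.4017

Over the interval, μ = 1.1 × 7 = 7.7 (a week = 7 days).
P(7 ≤ N ≤ 9) = Σ_{j=7}^{9} e^(−7.7) · 7.7^j/j! ≈ 0.4017.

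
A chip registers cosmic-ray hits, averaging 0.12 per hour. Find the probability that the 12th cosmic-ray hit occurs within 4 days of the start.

0.4826

Over the interval, μ = 0.12 × 96 = 11.52 (4 days = 96 hours).
The 12th arrival falls in the interval iff at least 12 events occur there: P(S_12 ≤ t) = P(N ≥ 12) = 1 − P(N ≤ 11) ≈ 0.4826.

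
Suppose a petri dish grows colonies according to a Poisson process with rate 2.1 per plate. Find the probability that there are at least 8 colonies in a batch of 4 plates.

0.6013

Over the interval, μ = 2.1 × 4 = 8.4 (a batch of 4 plates = 4 plates).
P(N ≥ 8) = 1 − P(N ≤ 7) = 1 − Σ_{j=0}^{7} e^(−μ) μ^j/j! ≈ 0.6013.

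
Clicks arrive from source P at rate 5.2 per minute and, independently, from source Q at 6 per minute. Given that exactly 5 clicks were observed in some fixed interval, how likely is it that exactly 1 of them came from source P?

0.1912

Given the total, each event is independently from source P with probability p = λ_P/(λ_P+λ_Q) = 5.2/11.2 ≈ 0.4643.
So K ~ Binomial(5, 5.2/11.2): P(K = 1) = C(5,1) · (5.2/11.2)^1 · (6/11.2)^4 ≈ 0.1912.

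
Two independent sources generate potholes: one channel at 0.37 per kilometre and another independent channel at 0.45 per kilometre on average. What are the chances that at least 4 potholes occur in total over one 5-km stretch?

0.5858

Independent Poisson processes superpose: combined rate λ = 0.37 + 0.45 = 0.82 per kilometre.
Over the interval, μ = 0.82 × 5 = 4.1 (a 5-km stretch = 5 kilometres).
P(N ≥ 4) = 1 − P(N ≤ 3) ≈ 0.5858.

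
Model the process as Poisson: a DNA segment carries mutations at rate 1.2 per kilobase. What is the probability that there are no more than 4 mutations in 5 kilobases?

Over the interval, μ = 1.2 × 5 = 6 (5 kilobases).
P(N ≤ 4) = Σ_{j=0}^{4} e^(−μ) μ^j/j! ≈ 0.2851.

0.2851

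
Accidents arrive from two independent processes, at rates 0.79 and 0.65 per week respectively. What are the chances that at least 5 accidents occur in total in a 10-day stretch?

Independent Poisson processes superpose: combined rate λ = 0.79 + 0.65 = 1.44 per week.
Over the interval, μ = 1.44 × 10/7 ≈ 2.05714 (a 10-day stretch = 10/7 weeks).
P(N ≥ 5) = 1 − P(N ≤ 4) ≈ 0.0580.

0.0580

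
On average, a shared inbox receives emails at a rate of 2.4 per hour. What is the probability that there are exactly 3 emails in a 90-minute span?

Over the interval, μ = 2.4 × 1.5 = 3.6 (a 90-minute span = 1.5 hours).
P(N = 3) = e^(−μ) μ^3/3! = e^(−3.6) · 3.6^3/6 ≈ 0.2125.

0.2125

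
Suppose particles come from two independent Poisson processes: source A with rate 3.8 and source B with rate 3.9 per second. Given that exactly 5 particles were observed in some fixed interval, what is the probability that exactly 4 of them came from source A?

0.1502

Given the total, each event is independently from source A with probability p = λ_A/(λ_A+λ_B) = 3.8/7.7 ≈ 0.4935.
So K ~ Binomial(5, 3.8/7.7): P(K = 4) = C(5,4) · (3.8/7.7)^4 · (3.9/7.7)^1 ≈ 0.1502.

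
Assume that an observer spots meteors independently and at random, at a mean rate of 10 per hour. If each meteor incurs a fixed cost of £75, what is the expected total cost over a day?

£18000

E[N] = 10 × 24 = 240 (a day = 24 hours); E[cost] = 240 × £75 = £18000.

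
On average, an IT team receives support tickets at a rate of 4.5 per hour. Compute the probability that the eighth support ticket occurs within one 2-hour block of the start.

Over the interval, μ = 4.5 × 2 = 9 (a 2-hour block = 2 hours).
The eighth arrival falls in the interval iff at least 8 events occur there: P(S_8 ≤ t) = P(N ≥ 8) = 1 − P(N ≤ 7) ≈ 0.6761.

0.6761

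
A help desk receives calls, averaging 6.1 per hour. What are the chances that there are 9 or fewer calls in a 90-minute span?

Over the interval, μ = 6.1 × 1.5 = 9.15 (a 90-minute span = 1.5 hours).
P(N ≤ 9) = Σ_{j=0}^{9} e^(−μ) μ^j/j! ≈ 0.5677.

0.5677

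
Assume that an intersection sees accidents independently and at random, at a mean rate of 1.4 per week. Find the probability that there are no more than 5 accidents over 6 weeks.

0.1573

Over the interval, μ = 1.4 × 6 = 8.4 (6 weeks).
P(N ≤ 5) = Σ_{j=0}^{5} e^(−μ) μ^j/j! ≈ 0.1573.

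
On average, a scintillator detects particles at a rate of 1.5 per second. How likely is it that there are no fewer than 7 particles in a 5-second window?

Over the interval, μ = 1.5 × 5 = 7.5 (a 5-second window = 5 seconds).
P(N ≥ 7) = 1 − P(N ≤ 6) = 1 − Σ_{j=0}^{6} e^(−μ) μ^j/j! ≈ 0.6218.

0.6218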